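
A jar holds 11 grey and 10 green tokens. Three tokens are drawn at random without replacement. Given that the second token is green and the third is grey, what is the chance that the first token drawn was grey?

10/19

P(first=grey and the second token is green and the third is grey) = (11/21)·(10/20)·(10/19) = 55/399.
P(E) = Σ over first color = 55/399 + 33/266 = 11/42.
By Bayes, P(first=grey | E) = 55/399 / 11/42 = 10/19 ≈ 0.5263.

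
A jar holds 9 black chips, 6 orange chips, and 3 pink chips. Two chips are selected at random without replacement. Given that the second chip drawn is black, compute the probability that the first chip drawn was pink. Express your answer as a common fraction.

P(first=pink and the second chip drawn is black) = (3/18)·(9/17) = 3/34.
P(the second chip drawn is black) = Σ over first color = 4/17 + 3/17 + 3/34 = 1/2.
By Bayes, P(first=pink | the second chip drawn is black) = 3/34 / 1/2 = 3/17 ≈ 0.1765.

3/17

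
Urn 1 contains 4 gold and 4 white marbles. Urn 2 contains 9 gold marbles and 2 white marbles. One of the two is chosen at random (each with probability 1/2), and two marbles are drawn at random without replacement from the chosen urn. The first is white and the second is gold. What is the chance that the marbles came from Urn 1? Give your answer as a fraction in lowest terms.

110/173

P(E | Urn 1) = 2/7; P(E | Urn 2) = 9/55.
P(E) = 1/2·2/7 + 1/2·9/55 = 173/770.
By Bayes' rule, P(Urn 1 | E) = 1/7 / 173/770 = 110/173 ≈ 0.6358.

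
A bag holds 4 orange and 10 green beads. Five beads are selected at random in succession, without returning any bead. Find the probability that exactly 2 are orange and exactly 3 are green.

Unordered draws without replacement: count favorable combinations over C(14,5).
Favorable = C(4,2) · C(10,3) = 720; total = C(14,5) = 2002.
P = 720/2002 = 360/1001 ≈ 0.3596.

360/1001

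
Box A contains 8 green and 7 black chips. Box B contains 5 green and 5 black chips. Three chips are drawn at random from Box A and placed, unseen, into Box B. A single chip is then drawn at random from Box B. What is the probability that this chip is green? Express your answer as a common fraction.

33/65

Condition on how many of the transferred chips are green (from Box A: 8 green of 15; then Box B has 13 total).
  0 green: C(8,0)C(7,3)/C(15,3) = 1/13; then P = 5/13
  1 green: C(8,1)C(7,2)/C(15,3) = 24/65; then P = 6/13
  2 green: C(8,2)C(7,1)/C(15,3) = 28/65; then P = 7/13
  3 green: C(8,3)C(7,0)/C(15,3) = 8/65; then P = 8/13
P(green from Box B) = 33/65 ≈ 0.5077.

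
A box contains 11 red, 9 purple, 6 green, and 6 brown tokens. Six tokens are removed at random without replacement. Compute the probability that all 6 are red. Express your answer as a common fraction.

Unordered draws without replacement: count favorable combinations over C(32,6).
Favorable = C(11,6) · C(9,0) · C(6,0) · C(6,0) = 462; total = C(32,6) = 906192.
P = 462/906192 = 11/21576 ≈ 0.0005.

11/21576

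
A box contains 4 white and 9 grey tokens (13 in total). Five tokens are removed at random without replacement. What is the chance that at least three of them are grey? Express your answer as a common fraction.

126/143

Sum the hypergeometric tail for j = 3,…,5 grey tokens.
Favorable = C(9,3)·C(4,2) + C(9,4)·C(4,1) + C(9,5)·C(4,0) = 1134; total = C(13,5) = 1287.
P = 1134/1287 = 126/143 ≈ 0.8811.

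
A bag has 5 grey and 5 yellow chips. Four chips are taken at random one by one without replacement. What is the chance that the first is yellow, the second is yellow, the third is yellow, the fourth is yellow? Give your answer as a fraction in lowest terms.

Multiply the conditional probability of each draw in order, without replacement, so each draw removes one from its color and from the total.
P = (5/10) · (4/9) · (3/8) · (2/7) = 1/42 ≈ 0.0238.

1/42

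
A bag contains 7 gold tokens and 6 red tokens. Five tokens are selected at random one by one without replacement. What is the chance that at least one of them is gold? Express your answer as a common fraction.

427/429

Use the complement: P(at least one gold) = 1 − P(no gold).
P(none) = C(6,5)/C(13,5) = 6/1287.
So P = 1 − 6/1287 = 427/429 ≈ 0.9953.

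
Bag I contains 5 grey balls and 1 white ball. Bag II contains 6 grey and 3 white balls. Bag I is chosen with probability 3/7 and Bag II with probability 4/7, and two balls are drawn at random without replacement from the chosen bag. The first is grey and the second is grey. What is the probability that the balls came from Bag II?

P(E | Bag I) = 2/3; P(E | Bag II) = 5/12.
P(E) = 3/7·2/3 + 4/7·5/12 = 11/21.
By Bayes' rule, P(Bag II | E) = 5/21 / 11/21 = 5/11 ≈ 0.4545.

5/11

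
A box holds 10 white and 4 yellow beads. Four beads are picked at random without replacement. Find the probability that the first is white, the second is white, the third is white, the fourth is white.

Multiply the conditional probability of each draw in order, without replacement, so each draw removes one from its color and from the total.
P = (10/14) · (9/13) · (8/12) · (7/11) = 30/143 ≈ 0.2098.

30/143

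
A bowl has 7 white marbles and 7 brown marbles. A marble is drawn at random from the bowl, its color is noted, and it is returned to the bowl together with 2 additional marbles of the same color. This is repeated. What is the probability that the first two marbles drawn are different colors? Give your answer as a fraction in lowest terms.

Either brown then white, or white then brown; after the first draw the total is 16.
P = (7/14)·(7/16) + (7/14)·(7/16) = 7/16 ≈ 0.4375.

7/16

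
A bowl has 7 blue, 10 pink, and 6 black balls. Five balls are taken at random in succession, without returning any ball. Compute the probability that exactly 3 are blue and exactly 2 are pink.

225/4807

Unordered draws without replacement: count favorable combinations over C(23,5).
Favorable = C(7,3) · C(10,2) · C(6,0) = 1575; total = C(23,5) = 33649.
P = 1575/33649 = 225/4807 ≈ 0.0468.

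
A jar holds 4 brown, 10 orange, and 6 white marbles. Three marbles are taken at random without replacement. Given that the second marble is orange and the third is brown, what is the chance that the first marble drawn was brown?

1/6

P(first=brown and the second marble is orange and the third is brown) = (4/20)·(10/19)·(3/18) = 1/57.
P(E) = Σ over first color = 1/57 + 1/19 + 2/57 = 2/19.
By Bayes, P(first=brown | E) = 1/57 / 2/19 = 1/6 ≈ 0.1667.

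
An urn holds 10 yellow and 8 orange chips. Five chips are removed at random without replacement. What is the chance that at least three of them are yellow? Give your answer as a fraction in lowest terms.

21/34

Sum the hypergeometric tail for j = 3,…,5 yellow chips.
Favorable = C(10,3)·C(8,2) + C(10,4)·C(8,1) + C(10,5)·C(8,0) = 5292; total = C(18,5) = 8568.
P = 5292/8568 = 21/34 ≈ 0.6176.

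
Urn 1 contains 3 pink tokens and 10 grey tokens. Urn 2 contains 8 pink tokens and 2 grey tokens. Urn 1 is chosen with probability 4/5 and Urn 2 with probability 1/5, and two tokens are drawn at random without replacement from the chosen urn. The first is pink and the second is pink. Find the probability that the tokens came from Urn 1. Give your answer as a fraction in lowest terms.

45/227

P(E | Urn 1) = 1/26; P(E | Urn 2) = 28/45.
P(E) = 4/5·1/26 + 1/5·28/45 = 454/2925.
By Bayes' rule, P(Urn 1 | E) = 2/65 / 454/2925 = 45/227 ≈ 0.1982.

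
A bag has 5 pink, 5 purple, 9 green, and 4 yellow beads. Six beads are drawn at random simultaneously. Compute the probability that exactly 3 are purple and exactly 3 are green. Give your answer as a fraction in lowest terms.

40/4807

Unordered draws without replacement: count favorable combinations over C(23,6).
Favorable = C(5,0) · C(5,3) · C(9,3) · C(4,0) = 840; total = C(23,6) = 100947.
P = 840/100947 = 40/4807 ≈ 0.0083.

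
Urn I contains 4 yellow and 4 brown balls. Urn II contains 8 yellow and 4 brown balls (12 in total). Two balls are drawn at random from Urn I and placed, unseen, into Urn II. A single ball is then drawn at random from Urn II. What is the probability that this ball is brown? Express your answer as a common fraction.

5/14

Condition on how many of the transferred balls are brown (from Urn I: 4 brown of 8; then Urn II has 14 total).
  0 brown: C(4,0)C(4,2)/C(8,2) = 3/14; then P = 4/14
  1 brown: C(4,1)C(4,1)/C(8,2) = 4/7; then P = 5/14
  2 brown: C(4,2)C(4,0)/C(8,2) = 3/14; then P = 6/14
P(brown from Urn II) = 5/14 ≈ 0.3571.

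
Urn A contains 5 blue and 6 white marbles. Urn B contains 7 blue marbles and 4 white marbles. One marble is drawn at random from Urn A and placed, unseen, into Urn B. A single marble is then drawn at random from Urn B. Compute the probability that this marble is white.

25/66

Condition on how many of the transferred marbles are white (from Urn A: 6 white of 11; then Urn B has 12 total).
  0 white: C(6,0)C(5,1)/C(11,1) = 5/11; then P = 4/12
  1 white: C(6,1)C(5,0)/C(11,1) = 6/11; then P = 5/12
P(white from Urn B) = 25/66 ≈ 0.3788.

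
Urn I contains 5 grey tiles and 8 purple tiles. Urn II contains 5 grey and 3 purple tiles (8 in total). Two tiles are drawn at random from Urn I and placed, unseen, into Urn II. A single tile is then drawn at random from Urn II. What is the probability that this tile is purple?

11/26

Condition on how many of the transferred tiles are purple (from Urn I: 8 purple of 13; then Urn II has 10 total).
  0 purple: C(8,0)C(5,2)/C(13,2) = 5/39; then P = 3/10
  1 purple: C(8,1)C(5,1)/C(13,2) = 20/39; then P = 4/10
  2 purple: C(8,2)C(5,0)/C(13,2) = 14/39; then P = 5/10
P(purple from Urn II) = 11/26 ≈ 0.4231.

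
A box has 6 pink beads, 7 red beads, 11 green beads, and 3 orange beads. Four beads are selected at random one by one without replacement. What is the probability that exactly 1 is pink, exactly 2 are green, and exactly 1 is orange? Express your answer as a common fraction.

Unordered draws without replacement: count favorable combinations over C(27,4).
Favorable = C(6,1) · C(7,0) · C(11,2) · C(3,1) = 990; total = C(27,4) = 17550.
P = 990/17550 = 11/195 ≈ 0.0564.

11/195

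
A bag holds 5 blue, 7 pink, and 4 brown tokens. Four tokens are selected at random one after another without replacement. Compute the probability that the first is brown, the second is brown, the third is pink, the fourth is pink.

Multiply the conditional probability of each draw in order, without replacement, so each draw removes one from its color and from the total.
P = (4/16) · (3/15) · (7/14) · (6/13) = 3/260 ≈ 0.0115.

3/260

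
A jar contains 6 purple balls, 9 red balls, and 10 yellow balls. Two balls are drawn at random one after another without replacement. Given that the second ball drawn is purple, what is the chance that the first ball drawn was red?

P(first=red and the second ball drawn is purple) = (9/25)·(6/24) = 9/100.
P(the second ball drawn is purple) = Σ over first color = 1/20 + 9/100 + 1/10 = 6/25.
By Bayes, P(first=red | the second ball drawn is purple) = 9/100 / 6/25 = 3/8 ≈ 0.3750.

3/8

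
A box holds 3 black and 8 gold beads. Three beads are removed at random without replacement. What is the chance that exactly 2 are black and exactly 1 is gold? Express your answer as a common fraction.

Unordered draws without replacement: count favorable combinations over C(11,3).
Favorable = C(3,2) · C(8,1) = 24; total = C(11,3) = 165.
P = 24/165 = 8/55 ≈ 0.1455.

8/55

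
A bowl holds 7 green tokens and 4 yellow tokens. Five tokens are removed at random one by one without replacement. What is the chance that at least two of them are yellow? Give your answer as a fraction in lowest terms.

Sum the hypergeometric tail for j = 2,…,4 yellow tokens.
Favorable = C(4,2)·C(7,3) + C(4,3)·C(7,2) + C(4,4)·C(7,1) = 301; total = C(11,5) = 462.
P = 301/462 = 43/66 ≈ 0.6515.

43/66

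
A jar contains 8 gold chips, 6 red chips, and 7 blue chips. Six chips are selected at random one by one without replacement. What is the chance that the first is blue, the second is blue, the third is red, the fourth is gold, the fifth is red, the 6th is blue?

Multiply the conditional probability of each draw in order, without replacement, so each draw removes one from its color and from the total.
P = (7/21) · (6/20) · (6/19) · (8/18) · (5/17) · (5/16) = 5/3876 ≈ 0.0013.

5/3876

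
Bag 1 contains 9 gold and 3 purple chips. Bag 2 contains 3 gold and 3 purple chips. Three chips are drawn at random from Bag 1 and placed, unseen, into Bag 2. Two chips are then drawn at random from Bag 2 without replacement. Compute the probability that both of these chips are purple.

Condition on how many of the transferred chips are purple (from Bag 1: 3 purple of 12; then Bag 2 has 9 total).
  0 purple: C(3,0)C(9,3)/C(12,3) = 21/55; then P = C(3,2)/C(9,2) = 1/12
  1 purple: C(3,1)C(9,2)/C(12,3) = 27/55; then P = C(4,2)/C(9,2) = 1/6
  2 purple: C(3,2)C(9,1)/C(12,3) = 27/220; then P = C(5,2)/C(9,2) = 5/18
  3 purple: C(3,3)C(9,0)/C(12,3) = 1/220; then P = C(6,2)/C(9,2) = 5/12
P(both purple) = 79/528 ≈ 0.1496.

79/528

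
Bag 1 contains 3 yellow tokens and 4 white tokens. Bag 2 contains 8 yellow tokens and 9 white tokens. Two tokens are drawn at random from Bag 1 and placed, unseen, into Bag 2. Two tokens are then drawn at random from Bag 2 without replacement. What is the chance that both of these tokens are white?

326/1197

Condition on how many of the transferred tokens are white (from Bag 1: 4 white of 7; then Bag 2 has 19 total).
  0 white: C(4,0)C(3,2)/C(7,2) = 1/7; then P = C(9,2)/C(19,2) = 4/19
  1 white: C(4,1)C(3,1)/C(7,2) = 4/7; then P = C(10,2)/C(19,2) = 5/19
  2 white: C(4,2)C(3,0)/C(7,2) = 2/7; then P = C(11,2)/C(19,2) = 55/171
P(both white) = 326/1197 ≈ 0.2723.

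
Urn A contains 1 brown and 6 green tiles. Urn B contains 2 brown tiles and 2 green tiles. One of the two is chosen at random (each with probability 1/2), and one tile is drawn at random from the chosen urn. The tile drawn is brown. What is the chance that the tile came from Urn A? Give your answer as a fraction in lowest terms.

P(brown | Urn A) = 1/7; P(brown | Urn B) = 1/2.
P(brown) = 1/2·1/7 + 1/2·1/2 = 9/28.
By Bayes' rule, P(Urn A | brown) = 1/14 / 9/28 = 2/9 ≈ 0.2222.

2/9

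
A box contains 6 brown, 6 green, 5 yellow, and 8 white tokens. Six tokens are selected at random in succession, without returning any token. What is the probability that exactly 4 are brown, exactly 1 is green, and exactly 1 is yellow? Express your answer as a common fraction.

9/3542

Unordered draws without replacement: count favorable combinations over C(25,6).
Favorable = C(6,4) · C(6,1) · C(5,1) · C(8,0) = 450; total = C(25,6) = 177100.
P = 450/177100 = 9/3542 ≈ 0.0025.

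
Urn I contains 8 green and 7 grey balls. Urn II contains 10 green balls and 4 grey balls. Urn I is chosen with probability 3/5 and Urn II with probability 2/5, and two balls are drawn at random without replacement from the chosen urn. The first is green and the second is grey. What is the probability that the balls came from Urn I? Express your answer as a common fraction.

P(E | Urn I) = 4/15; P(E | Urn II) = 20/91.
P(E) = 3/5·4/15 + 2/5·20/91 = 564/2275.
By Bayes' rule, P(Urn I | E) = 4/25 / 564/2275 = 91/141 ≈ 0.6454.

91/141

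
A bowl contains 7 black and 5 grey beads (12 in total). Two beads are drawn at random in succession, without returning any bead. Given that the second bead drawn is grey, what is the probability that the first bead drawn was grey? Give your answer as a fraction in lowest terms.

4/11

P(first=grey and the second bead drawn is grey) = (5/12)·(4/11) = 5/33.
P(the second bead drawn is grey) = Σ over first color = 35/132 + 5/33 = 5/12.
By Bayes, P(first=grey | the second bead drawn is grey) = 5/33 / 5/12 = 4/11 ≈ 0.3636.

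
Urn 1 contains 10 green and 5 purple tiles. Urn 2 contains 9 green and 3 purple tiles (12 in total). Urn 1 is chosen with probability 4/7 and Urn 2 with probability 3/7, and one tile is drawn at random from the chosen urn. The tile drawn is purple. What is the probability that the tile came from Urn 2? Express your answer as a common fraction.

P(purple | Urn 1) = 1/3; P(purple | Urn 2) = 1/4.
P(purple) = 4/7·1/3 + 3/7·1/4 = 25/84.
By Bayes' rule, P(Urn 2 | purple) = 3/28 / 25/84 = 9/25 ≈ 0.3600.

9/25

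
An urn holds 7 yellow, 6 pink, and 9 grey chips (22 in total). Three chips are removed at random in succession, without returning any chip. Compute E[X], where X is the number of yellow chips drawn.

21/22

By linearity of expectation, E[X] = Σ P(draw i is yellow); by symmetry each draw (even without replacement) has P(yellow) = 7/22.
E[X] = 3 · 7/22 = 21/22 ≈ 0.9545.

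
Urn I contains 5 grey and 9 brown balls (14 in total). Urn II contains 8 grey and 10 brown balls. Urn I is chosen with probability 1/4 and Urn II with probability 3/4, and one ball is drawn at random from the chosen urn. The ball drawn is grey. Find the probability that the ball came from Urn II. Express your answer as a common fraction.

P(grey | Urn I) = 5/14; P(grey | Urn II) = 4/9.
P(grey) = 1/4·5/14 + 3/4·4/9 = 71/168.
By Bayes' rule, P(Urn II | grey) = 1/3 / 71/168 = 56/71 ≈ 0.7887.

56/71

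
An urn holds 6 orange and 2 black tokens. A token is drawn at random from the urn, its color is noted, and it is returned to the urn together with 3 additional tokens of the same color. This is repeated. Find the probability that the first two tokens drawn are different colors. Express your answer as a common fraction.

3/11

Either black then orange, or orange then black; after the first draw the total is 11.
P = (2/8)·(6/11) + (6/8)·(2/11) = 3/11 ≈ 0.2727.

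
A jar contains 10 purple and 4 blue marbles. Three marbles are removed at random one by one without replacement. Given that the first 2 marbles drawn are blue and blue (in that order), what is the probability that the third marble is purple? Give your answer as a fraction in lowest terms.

After removing 2 blue, the jar has 10 purple out of 12 remaining.
P(third is purple | given) = 10/12 = 5/6 ≈ 0.8333.

5/6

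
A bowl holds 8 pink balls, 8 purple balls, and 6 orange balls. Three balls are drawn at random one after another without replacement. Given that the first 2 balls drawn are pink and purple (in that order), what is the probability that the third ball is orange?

After removing 1 pink, 1 purple, the bowl has 6 orange out of 20 remaining.
P(third is orange | given) = 6/20 = 3/10 ≈ 0.3000.

3/10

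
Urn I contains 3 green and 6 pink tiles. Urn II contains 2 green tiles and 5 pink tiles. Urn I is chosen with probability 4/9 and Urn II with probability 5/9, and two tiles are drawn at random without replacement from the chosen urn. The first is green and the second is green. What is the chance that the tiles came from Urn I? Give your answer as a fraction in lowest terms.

P(E | Urn I) = 1/12; P(E | Urn II) = 1/21.
P(E) = 4/9·1/12 + 5/9·1/21 = 4/63.
By Bayes' rule, P(Urn I | E) = 1/27 / 4/63 = 7/12 ≈ 0.5833.

7/12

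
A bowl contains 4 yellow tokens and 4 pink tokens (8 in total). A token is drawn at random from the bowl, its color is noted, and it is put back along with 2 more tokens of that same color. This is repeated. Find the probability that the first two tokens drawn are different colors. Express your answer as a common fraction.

2/5

Either pink then yellow, or yellow then pink; after the first draw the total is 10.
P = (4/8)·(4/10) + (4/8)·(4/10) = 2/5 ≈ 0.4000.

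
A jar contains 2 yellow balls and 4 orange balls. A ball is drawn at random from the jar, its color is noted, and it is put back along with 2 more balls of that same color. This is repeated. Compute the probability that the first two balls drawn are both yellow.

1/6

After a yellow draw the jar holds 4 yellow out of 8.
P = (2/6)·(4/8) = 1/6 ≈ 0.1667.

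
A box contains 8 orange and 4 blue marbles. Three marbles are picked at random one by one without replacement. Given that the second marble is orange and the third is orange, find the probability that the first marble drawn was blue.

P(first=blue and the second marble is orange and the third is orange) = (4/12)·(8/11)·(7/10) = 28/165.
P(E) = Σ over first color = 14/55 + 28/165 = 14/33.
By Bayes, P(first=blue | E) = 28/165 / 14/33 = 2/5 ≈ 0.4000.

2/5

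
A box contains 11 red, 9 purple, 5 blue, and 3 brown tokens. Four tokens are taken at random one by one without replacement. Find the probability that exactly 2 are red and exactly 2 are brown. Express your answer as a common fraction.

11/1365

Unordered draws without replacement: count favorable combinations over C(28,4).
Favorable = C(11,2) · C(9,0) · C(5,0) · C(3,2) = 165; total = C(28,4) = 20475.
P = 165/20475 = 11/1365 ≈ 0.0081.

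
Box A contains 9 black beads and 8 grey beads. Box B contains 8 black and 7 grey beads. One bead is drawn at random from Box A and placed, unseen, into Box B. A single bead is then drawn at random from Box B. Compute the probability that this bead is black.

145/272

Condition on how many of the transferred beads are black (from Box A: 9 black of 17; then Box B has 16 total).
  0 black: C(9,0)C(8,1)/C(17,1) = 8/17; then P = 8/16
  1 black: C(9,1)C(8,0)/C(17,1) = 9/17; then P = 9/16
P(black from Box B) = 145/272 ≈ 0.5331.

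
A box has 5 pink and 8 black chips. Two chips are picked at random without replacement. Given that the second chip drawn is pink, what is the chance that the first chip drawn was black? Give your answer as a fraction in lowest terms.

2/3

P(first=black and the second chip drawn is pink) = (8/13)·(5/12) = 10/39.
P(the second chip drawn is pink) = Σ over first color = 5/39 + 10/39 = 5/13.
By Bayes, P(first=black | the second chip drawn is pink) = 10/39 / 5/13 = 2/3 ≈ 0.6667.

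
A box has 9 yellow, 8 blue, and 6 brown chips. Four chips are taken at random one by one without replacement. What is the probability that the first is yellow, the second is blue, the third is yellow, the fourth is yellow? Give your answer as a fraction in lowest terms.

24/1265

Multiply the conditional probability of each draw in order, without replacement, so each draw removes one from its color and from the total.
P = (9/23) · (8/22) · (8/21) · (7/20) = 24/1265 ≈ 0.0190.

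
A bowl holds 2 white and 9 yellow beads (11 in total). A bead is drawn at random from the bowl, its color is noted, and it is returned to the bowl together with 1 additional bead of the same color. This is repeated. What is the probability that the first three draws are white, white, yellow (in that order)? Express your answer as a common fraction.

9/286

Track the composition after each reinforcement of +1.
P = (2/11) · (3/12) · (9/13) = 9/286 ≈ 0.0315.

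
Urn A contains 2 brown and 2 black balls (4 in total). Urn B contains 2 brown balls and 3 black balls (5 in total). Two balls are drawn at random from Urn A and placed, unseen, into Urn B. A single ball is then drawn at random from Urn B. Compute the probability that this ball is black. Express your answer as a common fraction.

Condition on how many of the transferred balls are black (from Urn A: 2 black of 4; then Urn B has 7 total).
  0 black: C(2,0)C(2,2)/C(4,2) = 1/6; then P = 3/7
  1 black: C(2,1)C(2,1)/C(4,2) = 2/3; then P = 4/7
  2 black: C(2,2)C(2,0)/C(4,2) = 1/6; then P = 5/7
P(black from Urn B) = 4/7 ≈ 0.5714.

4/7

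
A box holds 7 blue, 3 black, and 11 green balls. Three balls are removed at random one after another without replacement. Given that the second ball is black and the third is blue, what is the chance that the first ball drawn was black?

2/19

P(first=black and the second ball is black and the third is blue) = (3/21)·(2/20)·(7/19) = 1/190.
P(E) = Σ over first color = 3/190 + 1/190 + 11/380 = 1/20.
By Bayes, P(first=black | E) = 1/190 / 1/20 = 2/19 ≈ 0.1053.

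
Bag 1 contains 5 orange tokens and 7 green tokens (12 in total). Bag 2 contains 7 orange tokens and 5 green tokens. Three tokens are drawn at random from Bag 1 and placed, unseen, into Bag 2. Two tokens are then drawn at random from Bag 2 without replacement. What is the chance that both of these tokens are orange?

443/1540

Condition on how many of the transferred tokens are orange (from Bag 1: 5 orange of 12; then Bag 2 has 15 total).
  0 orange: C(5,0)C(7,3)/C(12,3) = 7/44; then P = C(7,2)/C(15,2) = 1/5
  1 orange: C(5,1)C(7,2)/C(12,3) = 21/44; then P = C(8,2)/C(15,2) = 4/15
  2 orange: C(5,2)C(7,1)/C(12,3) = 7/22; then P = C(9,2)/C(15,2) = 12/35
  3 orange: C(5,3)C(7,0)/C(12,3) = 1/22; then P = C(10,2)/C(15,2) = 3/7
P(both orange) = 443/1540 ≈ 0.2877.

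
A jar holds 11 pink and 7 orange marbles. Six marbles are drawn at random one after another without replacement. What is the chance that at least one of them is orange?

Use the complement: P(at least one orange) = 1 − P(no orange).
P(none) = C(11,6)/C(18,6) = 462/18564.
So P = 1 − 462/18564 = 431/442 ≈ 0.9751.

431/442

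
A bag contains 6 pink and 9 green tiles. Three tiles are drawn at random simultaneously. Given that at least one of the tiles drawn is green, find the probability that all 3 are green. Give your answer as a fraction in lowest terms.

P(all 3 green) = C(9,3)/C(15,3) = 12/65; P(at least one green) = 1 − C(6,3)/C(15,3) = 87/91.
Since 'all 3 green' ⊆ 'at least one green', P(all 3 | at least one) = 12/65 / 87/91 = 28/145 ≈ 0.1931.

28/145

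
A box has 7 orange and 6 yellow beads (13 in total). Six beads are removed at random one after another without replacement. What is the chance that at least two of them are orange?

Sum the hypergeometric tail for j = 2,…,6 orange beads.
Favorable = C(7,2)·C(6,4) + C(7,3)·C(6,3) + C(7,4)·C(6,2) + C(7,5)·C(6,1) + C(7,6)·C(6,0) = 1673; total = C(13,6) = 1716.
P = 1673/1716 = 1673/1716 ≈ 0.9749.

1673/1716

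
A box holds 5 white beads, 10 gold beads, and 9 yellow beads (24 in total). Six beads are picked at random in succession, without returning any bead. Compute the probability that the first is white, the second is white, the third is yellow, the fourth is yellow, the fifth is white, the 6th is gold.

15/33649

Multiply the conditional probability of each draw in order, without replacement, so each draw removes one from its color and from the total.
P = (5/24) · (4/23) · (9/22) · (8/21) · (3/20) · (10/19) = 15/33649 ≈ 0.0004.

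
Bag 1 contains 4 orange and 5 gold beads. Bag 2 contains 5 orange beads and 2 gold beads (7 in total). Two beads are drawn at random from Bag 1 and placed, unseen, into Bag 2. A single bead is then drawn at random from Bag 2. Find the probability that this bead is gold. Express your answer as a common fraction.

Condition on how many of the transferred beads are gold (from Bag 1: 5 gold of 9; then Bag 2 has 9 total).
  0 gold: C(5,0)C(4,2)/C(9,2) = 1/6; then P = 2/9
  1 gold: C(5,1)C(4,1)/C(9,2) = 5/9; then P = 3/9
  2 gold: C(5,2)C(4,0)/C(9,2) = 5/18; then P = 4/9
P(gold from Bag 2) = 28/81 ≈ 0.3457.

28/81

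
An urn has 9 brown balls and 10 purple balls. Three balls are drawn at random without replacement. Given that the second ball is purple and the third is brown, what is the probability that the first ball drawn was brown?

8/17

P(first=brown and the second ball is purple and the third is brown) = (9/19)·(10/18)·(8/17) = 40/323.
P(E) = Σ over first color = 40/323 + 45/323 = 5/19.
By Bayes, P(first=brown | E) = 40/323 / 5/19 = 8/17 ≈ 0.4706.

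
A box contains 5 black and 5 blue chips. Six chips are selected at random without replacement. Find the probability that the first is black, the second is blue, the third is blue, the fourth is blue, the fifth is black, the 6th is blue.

1/63

Multiply the conditional probability of each draw in order, without replacement, so each draw removes one from its color and from the total.
P = (5/10) · (5/9) · (4/8) · (3/7) · (4/6) · (2/5) = 1/63 ≈ 0.0159.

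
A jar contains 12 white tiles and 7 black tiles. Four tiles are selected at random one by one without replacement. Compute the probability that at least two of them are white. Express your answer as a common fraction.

Sum the hypergeometric tail for j = 2,…,4 white tiles.
Favorable = C(12,2)·C(7,2) + C(12,3)·C(7,1) + C(12,4)·C(7,0) = 3421; total = C(19,4) = 3876.
P = 3421/3876 = 3421/3876 ≈ 0.8826.

3421/3876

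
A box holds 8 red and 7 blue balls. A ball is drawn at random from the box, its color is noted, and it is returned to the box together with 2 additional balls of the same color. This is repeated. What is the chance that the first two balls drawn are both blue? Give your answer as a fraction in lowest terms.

After a blue draw the box holds 9 blue out of 17.
P = (7/15)·(9/17) = 21/85 ≈ 0.2471.

21/85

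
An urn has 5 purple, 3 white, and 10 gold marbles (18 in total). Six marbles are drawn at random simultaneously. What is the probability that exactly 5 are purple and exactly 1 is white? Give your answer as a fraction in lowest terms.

1/6188

Unordered draws without replacement: count favorable combinations over C(18,6).
Favorable = C(5,5) · C(3,1) · C(10,0) = 3; total = C(18,6) = 18564.
P = 3/18564 = 1/6188 ≈ 0.0002.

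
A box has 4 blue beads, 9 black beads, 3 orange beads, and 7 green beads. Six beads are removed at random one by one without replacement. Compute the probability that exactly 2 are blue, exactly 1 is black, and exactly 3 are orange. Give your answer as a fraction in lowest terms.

Unordered draws without replacement: count favorable combinations over C(23,6).
Favorable = C(4,2) · C(9,1) · C(3,3) · C(7,0) = 54; total = C(23,6) = 100947.
P = 54/100947 = 18/33649 ≈ 0.0005.

18/33649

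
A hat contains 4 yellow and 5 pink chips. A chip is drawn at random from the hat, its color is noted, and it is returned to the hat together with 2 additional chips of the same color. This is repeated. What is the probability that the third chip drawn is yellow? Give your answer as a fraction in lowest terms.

4/9

Sum over the four possibilities for the first two draws (yellow/not-yellow each), tracking how the yellow count and total change by +2 per draw.
P(third is yellow) = 4/9 ≈ 0.4444. (In a Pólya urn every draw has the same marginal probability 4/9.)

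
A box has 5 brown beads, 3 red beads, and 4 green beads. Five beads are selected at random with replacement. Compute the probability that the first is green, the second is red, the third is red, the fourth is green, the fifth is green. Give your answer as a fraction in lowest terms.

Multiply the conditional probability of each draw in order, with replacement (the composition resets each draw).
P = (4/12) · (3/12) · (3/12) · (4/12) · (4/12) = 1/432 ≈ 0.0023.

1/432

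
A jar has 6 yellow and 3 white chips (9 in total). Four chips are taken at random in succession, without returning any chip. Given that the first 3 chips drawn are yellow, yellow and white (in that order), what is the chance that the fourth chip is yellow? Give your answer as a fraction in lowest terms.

2/3

After removing 2 yellow, 1 white, the jar has 4 yellow out of 6 remaining.
P(fourth is yellow | given) = 4/6 = 2/3 ≈ 0.6667.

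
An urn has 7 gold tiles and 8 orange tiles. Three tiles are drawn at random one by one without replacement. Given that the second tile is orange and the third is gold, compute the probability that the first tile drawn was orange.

7/13

P(first=orange and the second tile is orange and the third is gold) = (8/15)·(7/14)·(7/13) = 28/195.
P(E) = Σ over first color = 8/65 + 28/195 = 4/15.
By Bayes, P(first=orange | E) = 28/195 / 4/15 = 7/13 ≈ 0.5385.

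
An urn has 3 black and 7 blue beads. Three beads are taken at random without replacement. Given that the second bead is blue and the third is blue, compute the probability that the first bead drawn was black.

P(first=black and the second bead is blue and the third is blue) = (3/10)·(7/9)·(6/8) = 7/40.
P(E) = Σ over first color = 7/40 + 7/24 = 7/15.
By Bayes, P(first=black | E) = 7/40 / 7/15 = 3/8 ≈ 0.3750.

3/8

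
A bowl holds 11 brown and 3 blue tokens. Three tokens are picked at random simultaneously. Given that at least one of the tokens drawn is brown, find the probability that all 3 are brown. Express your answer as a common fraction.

5/11

P(all 3 brown) = C(11,3)/C(14,3) = 165/364; P(at least one brown) = 1 − C(3,3)/C(14,3) = 363/364.
Since 'all 3 brown' ⊆ 'at least one brown', P(all 3 | at least one) = 165/364 / 363/364 = 5/11 ≈ 0.4545.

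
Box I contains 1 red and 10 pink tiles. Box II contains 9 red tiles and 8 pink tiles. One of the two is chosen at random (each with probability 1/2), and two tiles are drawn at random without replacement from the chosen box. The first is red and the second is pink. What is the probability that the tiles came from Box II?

99/133

P(E | Box I) = 1/11; P(E | Box II) = 9/34.
P(E) = 1/2·1/11 + 1/2·9/34 = 133/748.
By Bayes' rule, P(Box II | E) = 9/68 / 133/748 = 99/133 ≈ 0.7444.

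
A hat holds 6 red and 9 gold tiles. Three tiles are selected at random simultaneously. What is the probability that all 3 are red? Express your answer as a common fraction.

Unordered draws without replacement: count favorable combinations over C(15,3).
Favorable = C(6,3) · C(9,0) = 20; total = C(15,3) = 455.
P = 20/455 = 4/91 ≈ 0.0440.

4/91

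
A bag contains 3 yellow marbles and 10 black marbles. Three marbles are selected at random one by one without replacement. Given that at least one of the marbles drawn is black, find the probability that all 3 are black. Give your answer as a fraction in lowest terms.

P(all 3 black) = C(10,3)/C(13,3) = 60/143; P(at least one black) = 1 − C(3,3)/C(13,3) = 285/286.
Since 'all 3 black' ⊆ 'at least one black', P(all 3 | at least one) = 60/143 / 285/286 = 8/19 ≈ 0.4211.

8/19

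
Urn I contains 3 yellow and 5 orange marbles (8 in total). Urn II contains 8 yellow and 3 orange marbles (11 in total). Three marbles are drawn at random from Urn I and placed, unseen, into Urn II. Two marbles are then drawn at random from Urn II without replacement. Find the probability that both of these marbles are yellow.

Condition on how many of the transferred marbles are yellow (from Urn I: 3 yellow of 8; then Urn II has 14 total).
  0 yellow: C(3,0)C(5,3)/C(8,3) = 5/28; then P = C(8,2)/C(14,2) = 4/13
  1 yellow: C(3,1)C(5,2)/C(8,3) = 15/28; then P = C(9,2)/C(14,2) = 36/91
  2 yellow: C(3,2)C(5,1)/C(8,3) = 15/56; then P = C(10,2)/C(14,2) = 45/91
  3 yellow: C(3,3)C(5,0)/C(8,3) = 1/56; then P = C(11,2)/C(14,2) = 55/91
P(both yellow) = 1045/2548 ≈ 0.4101.

1045/2548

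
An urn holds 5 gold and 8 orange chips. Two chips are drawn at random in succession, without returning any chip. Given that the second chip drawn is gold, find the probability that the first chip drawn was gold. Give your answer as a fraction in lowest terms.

P(first=gold and the second chip drawn is gold) = (5/13)·(4/12) = 5/39.
P(the second chip drawn is gold) = Σ over first color = 5/39 + 10/39 = 5/13.
By Bayes, P(first=gold | the second chip drawn is gold) = 5/39 / 5/13 = 1/3 ≈ 0.3333.

1/3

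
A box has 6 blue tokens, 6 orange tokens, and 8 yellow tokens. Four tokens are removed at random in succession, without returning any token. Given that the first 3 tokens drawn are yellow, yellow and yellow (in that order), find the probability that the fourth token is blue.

6/17

After removing 3 yellow, the box has 6 blue out of 17 remaining.
P(fourth is blue | given) = 6/17 ≈ 0.3529.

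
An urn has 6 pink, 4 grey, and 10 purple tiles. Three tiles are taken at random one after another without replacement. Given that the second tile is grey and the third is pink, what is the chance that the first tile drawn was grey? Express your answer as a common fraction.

1/6

P(first=grey and the second tile is grey and the third is pink) = (4/20)·(3/19)·(6/18) = 1/95.
P(E) = Σ over first color = 1/57 + 1/95 + 2/57 = 6/95.
By Bayes, P(first=grey | E) = 1/95 / 6/95 = 1/6 ≈ 0.1667.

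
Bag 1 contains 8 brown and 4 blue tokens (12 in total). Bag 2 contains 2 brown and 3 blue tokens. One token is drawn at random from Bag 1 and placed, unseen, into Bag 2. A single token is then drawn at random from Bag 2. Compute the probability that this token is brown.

4/9

Condition on how many of the transferred tokens are brown (from Bag 1: 8 brown of 12; then Bag 2 has 6 total).
  0 brown: C(8,0)C(4,1)/C(12,1) = 1/3; then P = 2/6
  1 brown: C(8,1)C(4,0)/C(12,1) = 2/3; then P = 3/6
P(brown from Bag 2) = 4/9 ≈ 0.4444.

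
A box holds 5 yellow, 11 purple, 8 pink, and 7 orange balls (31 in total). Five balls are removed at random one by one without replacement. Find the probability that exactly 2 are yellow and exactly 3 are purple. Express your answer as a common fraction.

550/56637

Unordered draws without replacement: count favorable combinations over C(31,5).
Favorable = C(5,2) · C(11,3) · C(8,0) · C(7,0) = 1650; total = C(31,5) = 169911.
P = 1650/169911 = 550/56637 ≈ 0.0097.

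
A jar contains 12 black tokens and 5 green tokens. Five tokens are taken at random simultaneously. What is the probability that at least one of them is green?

1349/1547

Use the complement: P(at least one green) = 1 − P(no green).
P(none) = C(12,5)/C(17,5) = 792/6188.
So P = 1 − 792/6188 = 1349/1547 ≈ 0.8720.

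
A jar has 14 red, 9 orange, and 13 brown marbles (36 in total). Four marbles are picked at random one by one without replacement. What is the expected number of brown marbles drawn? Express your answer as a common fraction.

13/9

By linearity of expectation, E[X] = Σ P(draw i is brown); by symmetry each draw (even without replacement) has P(brown) = 13/36.
E[X] = 4 · 13/36 = 13/9 ≈ 1.4444.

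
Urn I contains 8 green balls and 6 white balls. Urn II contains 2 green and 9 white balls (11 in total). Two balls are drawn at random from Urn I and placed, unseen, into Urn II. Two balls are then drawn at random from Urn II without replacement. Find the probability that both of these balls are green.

Condition on how many of the transferred balls are green (from Urn I: 8 green of 14; then Urn II has 13 total).
  0 green: C(8,0)C(6,2)/C(14,2) = 15/91; then P = C(2,2)/C(13,2) = 1/78
  1 green: C(8,1)C(6,1)/C(14,2) = 48/91; then P = C(3,2)/C(13,2) = 1/26
  2 green: C(8,2)C(6,0)/C(14,2) = 4/13; then P = C(4,2)/C(13,2) = 1/13
P(both green) = 109/2366 ≈ 0.0461.

109/2366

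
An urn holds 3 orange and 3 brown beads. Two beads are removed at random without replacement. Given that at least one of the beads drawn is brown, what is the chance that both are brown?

1/4

P(both brown) = C(3,2)/C(6,2) = 1/5; P(at least one brown) = 1 − C(3,2)/C(6,2) = 4/5.
Since 'both brown' ⊆ 'at least one brown', P(both | at least one) = 1/5 / 4/5 = 1/4 ≈ 0.2500.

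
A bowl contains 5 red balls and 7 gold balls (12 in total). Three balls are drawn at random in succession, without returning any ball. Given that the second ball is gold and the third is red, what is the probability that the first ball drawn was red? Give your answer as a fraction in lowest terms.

P(first=red and the second ball is gold and the third is red) = (5/12)·(7/11)·(4/10) = 7/66.
P(E) = Σ over first color = 7/66 + 7/44 = 35/132.
By Bayes, P(first=red | E) = 7/66 / 35/132 = 2/5 ≈ 0.4000.

2/5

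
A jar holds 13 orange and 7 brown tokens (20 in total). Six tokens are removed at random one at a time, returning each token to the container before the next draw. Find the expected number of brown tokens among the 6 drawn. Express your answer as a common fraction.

By linearity of expectation, E[X] = Σ P(draw i is brown); each independent draw has P(brown) = 7/20.
E[X] = 6 · 7/20 = 21/10 ≈ 2.1000.

21/10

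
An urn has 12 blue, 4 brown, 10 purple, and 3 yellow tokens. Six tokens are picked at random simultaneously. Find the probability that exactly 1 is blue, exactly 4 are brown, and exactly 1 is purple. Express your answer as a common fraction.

Unordered draws without replacement: count favorable combinations over C(29,6).
Favorable = C(12,1) · C(4,4) · C(10,1) · C(3,0) = 120; total = C(29,6) = 475020.
P = 120/475020 = 2/7917 ≈ 0.0003.

2/7917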